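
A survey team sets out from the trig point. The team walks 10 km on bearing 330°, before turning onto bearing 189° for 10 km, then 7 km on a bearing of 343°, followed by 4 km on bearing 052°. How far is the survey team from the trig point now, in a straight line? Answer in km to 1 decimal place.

Leg 1 (330°, 10 km): east 10 sin 330° = -5.00, north 10 cos 330° = 8.66
Leg 2 (189°, 10 km): east 10 sin 189° = -1.56, north 10 cos 189° = -9.88
Leg 3 (343°, 7 km): east 7 sin 343° = -2.05, north 7 cos 343° = 6.69
Leg 4 (052°, 4 km): east 4 sin 52° = 3.15, north 4 cos 52° = 2.46
Net: -5.46 east, 7.94 north. Distance = √((-5.46)² + (7.94)²) = 9.636 km.

9.6 km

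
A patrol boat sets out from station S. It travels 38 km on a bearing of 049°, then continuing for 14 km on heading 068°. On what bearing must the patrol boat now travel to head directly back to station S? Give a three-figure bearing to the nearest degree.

234°

Leg 1 (049°, 38 km): east 38 sin 49° = 28.68, north 38 cos 49° = 24.93
Leg 2 (068°, 14 km): east 14 sin 68° = 12.98, north 14 cos 68° = 5.24
Net displacement: 41.66 east, 30.17 north. Direction back to start is (-41.66, -30.17): bearing = atan2(-41.66, -30.17) mod 360° = 234.08° ≈ 234°.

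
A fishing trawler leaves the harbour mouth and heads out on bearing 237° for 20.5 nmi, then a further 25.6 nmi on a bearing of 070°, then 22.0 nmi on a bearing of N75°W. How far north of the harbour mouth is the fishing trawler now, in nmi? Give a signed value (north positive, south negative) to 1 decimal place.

3.3 nmi

Leg 1 (237°, 20.5 nmi): east 20.5 sin 237° = -17.19, north 20.5 cos 237° = -11.17
Leg 2 (070°, 25.6 nmi): east 25.6 sin 70° = 24.06, north 25.6 cos 70° = 8.76
Leg 3 (N75°W, 22.0 nmi): east 22.0 sin 285° = -21.25, north 22.0 cos 285° = 5.69
Net north component: 3.28 nmi.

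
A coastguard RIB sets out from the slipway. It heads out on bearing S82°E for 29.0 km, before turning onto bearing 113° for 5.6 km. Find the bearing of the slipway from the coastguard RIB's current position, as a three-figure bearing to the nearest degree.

Leg 1 (S82°E, 29.0 km): east 29.0 sin 98° = 28.72, north 29.0 cos 98° = -4.04
Leg 2 (113°, 5.6 km): east 5.6 sin 113° = 5.15, north 5.6 cos 113° = -2.19
Net displacement: 33.87 east, -6.22 north. Direction back to start is (-33.87, 6.22): bearing = atan2(-33.87, 6.22) mod 360° = 280.41° ≈ 280°.

280°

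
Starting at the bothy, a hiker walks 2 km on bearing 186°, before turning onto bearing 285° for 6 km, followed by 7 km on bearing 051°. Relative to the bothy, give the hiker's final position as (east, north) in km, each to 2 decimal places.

Leg 1 (186°, 2 km): east 2 sin 186° = -0.21, north 2 cos 186° = -1.99
Leg 2 (285°, 6 km): east 6 sin 285° = -5.80, north 6 cos 285° = 1.55
Leg 3 (051°, 7 km): east 7 sin 51° = 5.44, north 7 cos 51° = 4.41
Summing: -0.56 km east, 3.97 km north → (-0.56, 3.97).

(-0.56, 3.97)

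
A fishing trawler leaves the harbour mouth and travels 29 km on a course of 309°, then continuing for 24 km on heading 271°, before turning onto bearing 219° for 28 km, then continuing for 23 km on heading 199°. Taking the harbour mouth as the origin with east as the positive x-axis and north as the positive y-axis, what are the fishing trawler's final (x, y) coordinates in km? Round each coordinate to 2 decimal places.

(-71.64, -24.84)

Leg 1 (309°, 29 km): east 29 sin 309° = -22.54, north 29 cos 309° = 18.25
Leg 2 (271°, 24 km): east 24 sin 271° = -24.00, north 24 cos 271° = 0.42
Leg 3 (219°, 28 km): east 28 sin 219° = -17.62, north 28 cos 219° = -21.76
Leg 4 (199°, 23 km): east 23 sin 199° = -7.49, north 23 cos 199° = -21.75
Summing: -71.64 km east, -24.84 km north → (-71.64, -24.84).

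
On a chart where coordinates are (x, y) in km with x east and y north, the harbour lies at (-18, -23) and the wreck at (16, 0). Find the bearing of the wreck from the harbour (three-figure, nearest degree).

056°

Δeast = 16 − -18 = 34.00; Δnorth = 0 − -23 = 23.00.
Bearing = atan2(Δeast, Δnorth) mod 360° = 55.92° ≈ 056°.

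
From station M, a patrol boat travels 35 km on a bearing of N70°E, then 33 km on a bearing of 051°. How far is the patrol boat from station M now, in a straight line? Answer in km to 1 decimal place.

Leg 1 (N70°E, 35 km): east 35 sin 70° = 32.89, north 35 cos 70° = 11.97
Leg 2 (051°, 33 km): east 33 sin 51° = 25.65, north 33 cos 51° = 20.77
Net: 58.54 east, 32.74 north. Distance = √((58.54)² + (32.74)²) = 67.068 km.

67.1 km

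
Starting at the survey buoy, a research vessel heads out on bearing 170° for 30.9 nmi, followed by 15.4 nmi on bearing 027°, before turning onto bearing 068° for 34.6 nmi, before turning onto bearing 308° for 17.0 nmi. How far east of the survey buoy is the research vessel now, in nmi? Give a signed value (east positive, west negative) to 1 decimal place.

31.0 nmi

Leg 1 (170°, 30.9 nmi): east 30.9 sin 170° = 5.37, north 30.9 cos 170° = -30.43
Leg 2 (027°, 15.4 nmi): east 15.4 sin 27° = 6.99, north 15.4 cos 27° = 13.72
Leg 3 (068°, 34.6 nmi): east 34.6 sin 68° = 32.08, north 34.6 cos 68° = 12.96
Leg 4 (308°, 17.0 nmi): east 17.0 sin 308° = -13.40, north 17.0 cos 308° = 10.47
Net east component: 31.04 nmi.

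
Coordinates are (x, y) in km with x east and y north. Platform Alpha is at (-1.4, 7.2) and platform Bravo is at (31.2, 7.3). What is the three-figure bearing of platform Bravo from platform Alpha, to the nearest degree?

090°

Δeast = 31.2 − -1.4 = 32.60; Δnorth = 7.3 − 7.2 = 0.10.
Bearing = atan2(Δeast, Δnorth) mod 360° = 89.82° ≈ 090°.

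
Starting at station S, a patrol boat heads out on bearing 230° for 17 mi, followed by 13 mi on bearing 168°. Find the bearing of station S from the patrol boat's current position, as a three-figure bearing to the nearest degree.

Leg 1 (230°, 17 mi): east 17 sin 230° = -13.02, north 17 cos 230° = -10.93
Leg 2 (168°, 13 mi): east 13 sin 168° = 2.70, north 13 cos 168° = -12.72
Net displacement: -10.32 east, -23.64 north. Direction back to start is (10.32, 23.64): bearing = atan2(10.32, 23.64) mod 360° = 23.58° ≈ 024°.

024°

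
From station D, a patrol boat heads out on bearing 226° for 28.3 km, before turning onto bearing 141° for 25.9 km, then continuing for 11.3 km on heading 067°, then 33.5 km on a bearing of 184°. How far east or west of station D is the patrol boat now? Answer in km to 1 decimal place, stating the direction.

4.0 km east

Leg 1 (226°, 28.3 km): east 28.3 sin 226° = -20.36, north 28.3 cos 226° = -19.66
Leg 2 (141°, 25.9 km): east 25.9 sin 141° = 16.30, north 25.9 cos 141° = -20.13
Leg 3 (067°, 11.3 km): east 11.3 sin 67° = 10.40, north 11.3 cos 67° = 4.42
Leg 4 (184°, 33.5 km): east 33.5 sin 184° = -2.34, north 33.5 cos 184° = -33.42
Net east component: 4.01 km.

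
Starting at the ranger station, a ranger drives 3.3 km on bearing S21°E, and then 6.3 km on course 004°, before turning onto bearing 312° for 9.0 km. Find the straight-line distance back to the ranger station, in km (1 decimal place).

10.5 km

Leg 1 (S21°E, 3.3 km): east 3.3 sin 159° = 1.18, north 3.3 cos 159° = -3.08
Leg 2 (004°, 6.3 km): east 6.3 sin 4° = 0.44, north 6.3 cos 4° = 6.28
Leg 3 (312°, 9.0 km): east 9.0 sin 312° = -6.69, north 9.0 cos 312° = 6.02
Net: -5.07 east, 9.23 north. Distance = √((-5.07)² + (9.23)²) = 10.525 km.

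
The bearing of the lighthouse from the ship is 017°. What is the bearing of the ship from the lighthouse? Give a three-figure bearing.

Back-bearing = 017° + 180° = 197°.

197°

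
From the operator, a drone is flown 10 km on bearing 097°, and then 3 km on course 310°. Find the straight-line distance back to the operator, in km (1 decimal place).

7.7 km

Leg 1 (097°, 10 km): east 10 sin 97° = 9.93, north 10 cos 97° = -1.22
Leg 2 (310°, 3 km): east 3 sin 310° = -2.30, north 3 cos 310° = 1.93
Net: 7.63 east, 0.71 north. Distance = √((7.63)² + (0.71)²) = 7.660 km.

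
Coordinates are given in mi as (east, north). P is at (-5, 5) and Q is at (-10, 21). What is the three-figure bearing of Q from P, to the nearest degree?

343°

Δeast = -10 − -5 = -5.00; Δnorth = 21 − 5 = 16.00.
Bearing = atan2(Δeast, Δnorth) mod 360° = 342.65° ≈ 343°.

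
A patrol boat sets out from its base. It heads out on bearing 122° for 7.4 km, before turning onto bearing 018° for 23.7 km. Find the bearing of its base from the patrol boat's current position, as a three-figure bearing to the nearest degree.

Leg 1 (122°, 7.4 km): east 7.4 sin 122° = 6.28, north 7.4 cos 122° = -3.92
Leg 2 (018°, 23.7 km): east 23.7 sin 18° = 7.32, north 23.7 cos 18° = 22.54
Net displacement: 13.60 east, 18.62 north. Direction back to start is (-13.60, -18.62): bearing = atan2(-13.60, -18.62) mod 360° = 216.14° ≈ 216°.

216°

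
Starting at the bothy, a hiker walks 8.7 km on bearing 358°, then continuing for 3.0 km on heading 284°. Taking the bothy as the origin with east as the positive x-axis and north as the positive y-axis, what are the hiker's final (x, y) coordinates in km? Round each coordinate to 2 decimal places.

Leg 1 (358°, 8.7 km): east 8.7 sin 358° = -0.30, north 8.7 cos 358° = 8.69
Leg 2 (284°, 3.0 km): east 3.0 sin 284° = -2.91, north 3.0 cos 284° = 0.73
Summing: -3.21 km east, 9.42 km north → (-3.21, 9.42).

(-3.21, 9.42)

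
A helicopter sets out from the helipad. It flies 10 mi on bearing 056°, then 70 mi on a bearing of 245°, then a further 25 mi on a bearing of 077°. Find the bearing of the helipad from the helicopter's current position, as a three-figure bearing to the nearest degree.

Leg 1 (056°, 10 mi): east 10 sin 56° = 8.29, north 10 cos 56° = 5.59
Leg 2 (245°, 70 mi): east 70 sin 245° = -63.44, north 70 cos 245° = -29.58
Leg 3 (077°, 25 mi): east 25 sin 77° = 24.36, north 25 cos 77° = 5.62
Net displacement: -30.79 east, -18.37 north. Direction back to start is (30.79, 18.37): bearing = atan2(30.79, 18.37) mod 360° = 59.18° ≈ 059°.

059°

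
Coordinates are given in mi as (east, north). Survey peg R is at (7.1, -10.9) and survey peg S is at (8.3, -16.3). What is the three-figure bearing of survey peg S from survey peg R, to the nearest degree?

Δeast = 8.3 − 7.1 = 1.20; Δnorth = -16.3 − -10.9 = -5.40.
Bearing = atan2(Δeast, Δnorth) mod 360° = 167.47° ≈ 167°.

167°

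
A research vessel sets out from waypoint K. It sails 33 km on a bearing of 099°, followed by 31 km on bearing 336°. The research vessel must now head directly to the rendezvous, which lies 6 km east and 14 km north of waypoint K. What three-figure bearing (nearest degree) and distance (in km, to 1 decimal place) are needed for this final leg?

Leg 1 (099°, 33 km): east 33 sin 99° = 32.59, north 33 cos 99° = -5.16
Leg 2 (336°, 31 km): east 31 sin 336° = -12.61, north 31 cos 336° = 28.32
Current position: (19.98, 23.16). Target: (6, 14). Remaining: Δeast = -13.98, Δnorth = -9.16.
Bearing = atan2(-13.98, -9.16) mod 360° = 236.78°; distance = √((-13.98)² + (-9.16)²) = 16.716 km.

237°, 16.7 km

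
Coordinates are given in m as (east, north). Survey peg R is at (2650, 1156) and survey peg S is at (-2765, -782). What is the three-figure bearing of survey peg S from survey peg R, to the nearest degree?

Δeast = -2765 − 2650 = -5415.00; Δnorth = -782 − 1156 = -1938.00.
Bearing = atan2(Δeast, Δnorth) mod 360° = 250.31° ≈ 250°.

250°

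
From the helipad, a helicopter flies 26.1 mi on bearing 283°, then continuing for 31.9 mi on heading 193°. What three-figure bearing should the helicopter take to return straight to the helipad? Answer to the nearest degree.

Leg 1 (283°, 26.1 mi): east 26.1 sin 283° = -25.43, north 26.1 cos 283° = 5.87
Leg 2 (193°, 31.9 mi): east 31.9 sin 193° = -7.18, north 31.9 cos 193° = -31.08
Net displacement: -32.61 east, -25.21 north. Direction back to start is (32.61, 25.21): bearing = atan2(32.61, 25.21) mod 360° = 52.29° ≈ 052°.

052°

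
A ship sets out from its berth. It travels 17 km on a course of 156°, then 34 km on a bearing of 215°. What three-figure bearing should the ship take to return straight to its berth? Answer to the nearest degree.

Leg 1 (156°, 17 km): east 17 sin 156° = 6.91, north 17 cos 156° = -15.53
Leg 2 (215°, 34 km): east 34 sin 215° = -19.50, north 34 cos 215° = -27.85
Net displacement: -12.59 east, -43.38 north. Direction back to start is (12.59, 43.38): bearing = atan2(12.59, 43.38) mod 360° = 16.18° ≈ 016°.

016°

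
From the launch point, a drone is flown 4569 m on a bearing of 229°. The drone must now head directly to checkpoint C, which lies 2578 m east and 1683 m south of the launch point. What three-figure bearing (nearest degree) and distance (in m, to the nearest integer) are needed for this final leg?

078°, 6168 m

Leg 1 (229°, 4569 m): east 4569 sin 229° = -3448.27, north 4569 cos 229° = -2997.53
Current position: (-3448.27, -2997.53). Target: (2578, -1683). Remaining: Δeast = 6026.27, Δnorth = 1314.53.
Bearing = atan2(6026.27, 1314.53) mod 360° = 77.69°; distance = √((6026.27)² + (1314.53)²) = 6167.974 m.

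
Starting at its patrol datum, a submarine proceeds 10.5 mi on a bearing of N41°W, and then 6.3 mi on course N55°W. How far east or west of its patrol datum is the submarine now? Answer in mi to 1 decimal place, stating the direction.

12.0 mi west

Leg 1 (N41°W, 10.5 mi): east 10.5 sin 319° = -6.89, north 10.5 cos 319° = 7.92
Leg 2 (N55°W, 6.3 mi): east 6.3 sin 305° = -5.16, north 6.3 cos 305° = 3.61
Net east component: -12.05 mi.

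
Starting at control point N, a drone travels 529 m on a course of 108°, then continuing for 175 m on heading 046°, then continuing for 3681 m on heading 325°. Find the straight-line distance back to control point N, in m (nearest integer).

3322 m

Leg 1 (108°, 529 m): east 529 sin 108° = 503.11, north 529 cos 108° = -163.47
Leg 2 (046°, 175 m): east 175 sin 46° = 125.88, north 175 cos 46° = 121.57
Leg 3 (325°, 3681 m): east 3681 sin 325° = -2111.33, north 3681 cos 325° = 3015.30
Net: -1482.34 east, 2973.39 north. Distance = √((-1482.34)² + (2973.39)²) = 3322.410 m.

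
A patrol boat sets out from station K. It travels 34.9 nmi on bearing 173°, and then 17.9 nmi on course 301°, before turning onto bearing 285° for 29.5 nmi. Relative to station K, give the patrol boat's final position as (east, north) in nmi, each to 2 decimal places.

(-39.58, -17.79)

Leg 1 (173°, 34.9 nmi): east 34.9 sin 173° = 4.25, north 34.9 cos 173° = -34.64
Leg 2 (301°, 17.9 nmi): east 17.9 sin 301° = -15.34, north 17.9 cos 301° = 9.22
Leg 3 (285°, 29.5 nmi): east 29.5 sin 285° = -28.49, north 29.5 cos 285° = 7.64
Summing: -39.58 nmi east, -17.79 nmi north → (-39.58, -17.79).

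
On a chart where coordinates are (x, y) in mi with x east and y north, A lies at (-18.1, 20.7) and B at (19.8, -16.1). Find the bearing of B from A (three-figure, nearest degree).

134°

Δeast = 19.8 − -18.1 = 37.90; Δnorth = -16.1 − 20.7 = -36.80.
Bearing = atan2(Δeast, Δnorth) mod 360° = 134.16° ≈ 134°.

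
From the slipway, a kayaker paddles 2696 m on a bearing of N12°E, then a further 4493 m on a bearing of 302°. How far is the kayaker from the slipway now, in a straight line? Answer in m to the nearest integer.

5978 m

Leg 1 (N12°E, 2696 m): east 2696 sin 12° = 560.53, north 2696 cos 12° = 2637.09
Leg 2 (302°, 4493 m): east 4493 sin 302° = -3810.28, north 4493 cos 302° = 2380.93
Net: -3249.75 east, 5018.01 north. Distance = √((-3249.75)² + (5018.01)²) = 5978.406 m.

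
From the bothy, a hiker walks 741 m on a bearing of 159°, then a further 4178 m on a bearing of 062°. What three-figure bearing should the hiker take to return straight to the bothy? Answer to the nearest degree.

Leg 1 (159°, 741 m): east 741 sin 159° = 265.55, north 741 cos 159° = -691.78
Leg 2 (062°, 4178 m): east 4178 sin 62° = 3688.96, north 4178 cos 62° = 1961.45
Net displacement: 3954.51 east, 1269.67 north. Direction back to start is (-3954.51, -1269.67): bearing = atan2(-3954.51, -1269.67) mod 360° = 252.20° ≈ 252°.

252°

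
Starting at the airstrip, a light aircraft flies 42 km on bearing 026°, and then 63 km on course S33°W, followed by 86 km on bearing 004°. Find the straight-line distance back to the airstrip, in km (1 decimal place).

71.4 km

Leg 1 (026°, 42 km): east 42 sin 26° = 18.41, north 42 cos 26° = 37.75
Leg 2 (S33°W, 63 km): east 63 sin 213° = -34.31, north 63 cos 213° = -52.84
Leg 3 (004°, 86 km): east 86 sin 4° = 6.00, north 86 cos 4° = 85.79
Net: -9.90 east, 70.70 north. Distance = √((-9.90)² + (70.70)²) = 71.394 km.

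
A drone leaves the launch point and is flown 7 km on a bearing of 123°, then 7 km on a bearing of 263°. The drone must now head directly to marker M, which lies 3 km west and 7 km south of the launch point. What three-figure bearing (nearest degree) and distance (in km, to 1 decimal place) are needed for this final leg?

Leg 1 (123°, 7 km): east 7 sin 123° = 5.87, north 7 cos 123° = -3.81
Leg 2 (263°, 7 km): east 7 sin 263° = -6.95, north 7 cos 263° = -0.85
Current position: (-1.08, -4.67). Target: (-3, -7). Remaining: Δeast = -1.92, Δnorth = -2.33.
Bearing = atan2(-1.92, -2.33) mod 360° = 219.48°; distance = √((-1.92)² + (-2.33)²) = 3.024 km.

219°, 3.0 km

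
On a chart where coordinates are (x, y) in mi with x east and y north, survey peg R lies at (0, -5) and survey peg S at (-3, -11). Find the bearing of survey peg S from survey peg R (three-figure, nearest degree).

207°

Δeast = -3 − 0 = -3.00; Δnorth = -11 − -5 = -6.00.
Bearing = atan2(Δeast, Δnorth) mod 360° = 206.57° ≈ 207°.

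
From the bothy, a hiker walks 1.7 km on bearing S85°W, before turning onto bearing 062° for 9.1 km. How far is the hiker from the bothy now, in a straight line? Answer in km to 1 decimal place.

7.6 km

Leg 1 (S85°W, 1.7 km): east 1.7 sin 265° = -1.69, north 1.7 cos 265° = -0.15
Leg 2 (062°, 9.1 km): east 9.1 sin 62° = 8.03, north 9.1 cos 62° = 4.27
Net: 6.34 east, 4.12 north. Distance = √((6.34)² + (4.12)²) = 7.564 km.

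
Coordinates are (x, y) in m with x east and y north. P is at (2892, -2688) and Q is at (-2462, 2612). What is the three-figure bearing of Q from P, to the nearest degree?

315°

Δeast = -2462 − 2892 = -5354.00; Δnorth = 2612 − -2688 = 5300.00.
Bearing = atan2(Δeast, Δnorth) mod 360° = 314.71° ≈ 315°.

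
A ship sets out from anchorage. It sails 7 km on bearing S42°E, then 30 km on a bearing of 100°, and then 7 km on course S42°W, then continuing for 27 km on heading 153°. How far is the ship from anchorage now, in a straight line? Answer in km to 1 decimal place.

57.6 km

Leg 1 (S42°E, 7 km): east 7 sin 138° = 4.68, north 7 cos 138° = -5.20
Leg 2 (100°, 30 km): east 30 sin 100° = 29.54, north 30 cos 100° = -5.21
Leg 3 (S42°W, 7 km): east 7 sin 222° = -4.68, north 7 cos 222° = -5.20
Leg 4 (153°, 27 km): east 27 sin 153° = 12.26, north 27 cos 153° = -24.06
Net: 41.80 east, -39.67 north. Distance = √((41.80)² + (-39.67)²) = 57.630 km.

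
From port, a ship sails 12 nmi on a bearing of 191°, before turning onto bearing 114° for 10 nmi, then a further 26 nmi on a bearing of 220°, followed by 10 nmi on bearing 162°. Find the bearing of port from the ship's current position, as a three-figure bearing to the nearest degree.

Leg 1 (191°, 12 nmi): east 12 sin 191° = -2.29, north 12 cos 191° = -11.78
Leg 2 (114°, 10 nmi): east 10 sin 114° = 9.14, north 10 cos 114° = -4.07
Leg 3 (220°, 26 nmi): east 26 sin 220° = -16.71, north 26 cos 220° = -19.92
Leg 4 (162°, 10 nmi): east 10 sin 162° = 3.09, north 10 cos 162° = -9.51
Net displacement: -6.78 east, -45.27 north. Direction back to start is (6.78, 45.27): bearing = atan2(6.78, 45.27) mod 360° = 8.51° ≈ 009°.

009°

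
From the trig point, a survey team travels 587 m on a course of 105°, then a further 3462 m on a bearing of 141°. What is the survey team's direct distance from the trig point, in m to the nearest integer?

Leg 1 (105°, 587 m): east 587 sin 105° = 567.00, north 587 cos 105° = -151.93
Leg 2 (141°, 3462 m): east 3462 sin 141° = 2178.71, north 3462 cos 141° = -2690.48
Net: 2745.71 east, -2842.41 north. Distance = √((2745.71)² + (-2842.41)²) = 3951.983 m.

3952 m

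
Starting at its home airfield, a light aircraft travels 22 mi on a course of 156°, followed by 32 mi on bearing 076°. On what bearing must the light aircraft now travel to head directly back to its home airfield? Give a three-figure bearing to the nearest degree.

287°

Leg 1 (156°, 22 mi): east 22 sin 156° = 8.95, north 22 cos 156° = -20.10
Leg 2 (076°, 32 mi): east 32 sin 76° = 31.05, north 32 cos 76° = 7.74
Net displacement: 40.00 east, -12.36 north. Direction back to start is (-40.00, 12.36): bearing = atan2(-40.00, 12.36) mod 360° = 287.17° ≈ 287°.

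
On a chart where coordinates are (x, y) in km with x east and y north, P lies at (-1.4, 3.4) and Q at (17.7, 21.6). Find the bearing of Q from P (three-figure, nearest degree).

Δeast = 17.7 − -1.4 = 19.10; Δnorth = 21.6 − 3.4 = 18.20.
Bearing = atan2(Δeast, Δnorth) mod 360° = 46.38° ≈ 046°.

046°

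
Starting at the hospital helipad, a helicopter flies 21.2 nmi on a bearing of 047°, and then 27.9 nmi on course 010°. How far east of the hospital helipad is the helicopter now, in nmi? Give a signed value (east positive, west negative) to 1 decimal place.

Leg 1 (047°, 21.2 nmi): east 21.2 sin 47° = 15.50, north 21.2 cos 47° = 14.46
Leg 2 (010°, 27.9 nmi): east 27.9 sin 10° = 4.84, north 27.9 cos 10° = 27.48
Net east component: 20.35 nmi.

20.3 nmi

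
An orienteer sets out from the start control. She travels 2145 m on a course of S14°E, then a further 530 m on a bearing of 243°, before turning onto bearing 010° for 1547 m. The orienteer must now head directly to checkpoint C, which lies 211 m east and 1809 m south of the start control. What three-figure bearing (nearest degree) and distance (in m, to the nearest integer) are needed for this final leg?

Leg 1 (S14°E, 2145 m): east 2145 sin 166° = 518.92, north 2145 cos 166° = -2081.28
Leg 2 (243°, 530 m): east 530 sin 243° = -472.23, north 530 cos 243° = -240.61
Leg 3 (010°, 1547 m): east 1547 sin 10° = 268.63, north 1547 cos 10° = 1523.50
Current position: (315.32, -798.40). Target: (211, -1809). Remaining: Δeast = -104.32, Δnorth = -1010.60.
Bearing = atan2(-104.32, -1010.60) mod 360° = 185.89°; distance = √((-104.32)² + (-1010.60)²) = 1015.969 m.

186°, 1016 m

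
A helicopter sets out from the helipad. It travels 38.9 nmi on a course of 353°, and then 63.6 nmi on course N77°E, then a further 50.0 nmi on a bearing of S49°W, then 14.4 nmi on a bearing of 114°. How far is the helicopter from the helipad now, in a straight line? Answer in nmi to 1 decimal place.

Leg 1 (353°, 38.9 nmi): east 38.9 sin 353° = -4.74, north 38.9 cos 353° = 38.61
Leg 2 (N77°E, 63.6 nmi): east 63.6 sin 77° = 61.97, north 63.6 cos 77° = 14.31
Leg 3 (S49°W, 50.0 nmi): east 50.0 sin 229° = -37.74, north 50.0 cos 229° = -32.80
Leg 4 (114°, 14.4 nmi): east 14.4 sin 114° = 13.16, north 14.4 cos 114° = -5.86
Net: 32.65 east, 14.26 north. Distance = √((32.65)² + (14.26)²) = 35.626 nmi.

35.6 nmi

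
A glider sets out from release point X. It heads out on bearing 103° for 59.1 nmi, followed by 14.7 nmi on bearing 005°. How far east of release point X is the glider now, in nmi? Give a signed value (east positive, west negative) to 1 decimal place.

58.9 nmi

Leg 1 (103°, 59.1 nmi): east 59.1 sin 103° = 57.59, north 59.1 cos 103° = -13.29
Leg 2 (005°, 14.7 nmi): east 14.7 sin 5° = 1.28, north 14.7 cos 5° = 14.64
Net east component: 58.87 nmi.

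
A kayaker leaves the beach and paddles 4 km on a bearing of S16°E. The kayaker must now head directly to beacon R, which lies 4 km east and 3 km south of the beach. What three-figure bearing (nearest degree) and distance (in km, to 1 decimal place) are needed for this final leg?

074°, 3.0 km

Leg 1 (S16°E, 4 km): east 4 sin 164° = 1.10, north 4 cos 164° = -3.85
Current position: (1.10, -3.85). Target: (4, -3). Remaining: Δeast = 2.90, Δnorth = 0.85.
Bearing = atan2(2.90, 0.85) mod 360° = 73.74°; distance = √((2.90)² + (0.85)²) = 3.018 km.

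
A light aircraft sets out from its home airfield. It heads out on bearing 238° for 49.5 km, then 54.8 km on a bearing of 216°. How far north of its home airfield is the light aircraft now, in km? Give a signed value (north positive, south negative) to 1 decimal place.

-70.6 km

Leg 1 (238°, 49.5 km): east 49.5 sin 238° = -41.98, north 49.5 cos 238° = -26.23
Leg 2 (216°, 54.8 km): east 54.8 sin 216° = -32.21, north 54.8 cos 216° = -44.33
Net north component: -70.57 km.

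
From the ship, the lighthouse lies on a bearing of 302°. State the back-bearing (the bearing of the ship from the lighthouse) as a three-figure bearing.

122°

Back-bearing = 302° − 180° = 122°.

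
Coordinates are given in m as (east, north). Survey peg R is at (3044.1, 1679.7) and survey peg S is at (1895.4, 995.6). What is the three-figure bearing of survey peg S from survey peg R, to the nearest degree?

239°

Δeast = 1895.4 − 3044.1 = -1148.70; Δnorth = 995.6 − 1679.7 = -684.10.
Bearing = atan2(Δeast, Δnorth) mod 360° = 239.22° ≈ 239°.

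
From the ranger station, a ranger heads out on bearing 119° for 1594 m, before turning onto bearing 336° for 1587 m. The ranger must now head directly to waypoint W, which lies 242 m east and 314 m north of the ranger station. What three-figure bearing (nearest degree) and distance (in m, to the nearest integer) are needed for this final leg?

Leg 1 (119°, 1594 m): east 1594 sin 119° = 1394.14, north 1594 cos 119° = -772.79
Leg 2 (336°, 1587 m): east 1587 sin 336° = -645.49, north 1587 cos 336° = 1449.80
Current position: (748.65, 677.01). Target: (242, 314). Remaining: Δeast = -506.65, Δnorth = -363.01.
Bearing = atan2(-506.65, -363.01) mod 360° = 234.38°; distance = √((-506.65)² + (-363.01)²) = 623.276 m.

234°, 623 m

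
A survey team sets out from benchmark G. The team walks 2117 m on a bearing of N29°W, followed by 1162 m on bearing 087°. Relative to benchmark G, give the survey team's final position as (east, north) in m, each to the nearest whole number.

(134, 1912)

Leg 1 (N29°W, 2117 m): east 2117 sin 331° = -1026.34, north 2117 cos 331° = 1851.57
Leg 2 (087°, 1162 m): east 1162 sin 87° = 1160.41, north 1162 cos 87° = 60.81
Summing: 134.07 m east, 1912.38 m north → (134, 1912).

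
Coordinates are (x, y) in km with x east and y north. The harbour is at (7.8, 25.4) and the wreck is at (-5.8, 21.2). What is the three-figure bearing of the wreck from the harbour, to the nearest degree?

253°

Δeast = -5.8 − 7.8 = -13.60; Δnorth = 21.2 − 25.4 = -4.20.
Bearing = atan2(Δeast, Δnorth) mod 360° = 252.84° ≈ 253°.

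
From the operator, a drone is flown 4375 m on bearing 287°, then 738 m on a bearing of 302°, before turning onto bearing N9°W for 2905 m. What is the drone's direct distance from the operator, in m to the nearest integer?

Leg 1 (287°, 4375 m): east 4375 sin 287° = -4183.83, north 4375 cos 287° = 1279.13
Leg 2 (302°, 738 m): east 738 sin 302° = -625.86, north 738 cos 302° = 391.08
Leg 3 (N9°W, 2905 m): east 2905 sin 351° = -454.44, north 2905 cos 351° = 2869.23
Net: -5264.13 east, 4539.44 north. Distance = √((-5264.13)² + (4539.44)²) = 6951.089 m.

6951 m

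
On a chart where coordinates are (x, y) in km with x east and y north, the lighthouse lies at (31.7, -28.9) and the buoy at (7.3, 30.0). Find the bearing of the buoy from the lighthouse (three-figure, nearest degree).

337°

Δeast = 7.3 − 31.7 = -24.40; Δnorth = 30.0 − -28.9 = 58.90.
Bearing = atan2(Δeast, Δnorth) mod 360° = 337.50° ≈ 337°.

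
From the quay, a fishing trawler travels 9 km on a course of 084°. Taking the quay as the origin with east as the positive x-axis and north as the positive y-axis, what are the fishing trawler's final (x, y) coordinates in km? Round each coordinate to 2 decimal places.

(8.95, 0.94)

Leg 1 (084°, 9 km): east 9 sin 84° = 8.95, north 9 cos 84° = 0.94
Summing: 8.95 km east, 0.94 km north → (8.95, 0.94).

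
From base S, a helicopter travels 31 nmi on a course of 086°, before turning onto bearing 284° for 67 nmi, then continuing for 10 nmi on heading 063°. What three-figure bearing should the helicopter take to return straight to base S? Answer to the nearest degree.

132°

Leg 1 (086°, 31 nmi): east 31 sin 86° = 30.92, north 31 cos 86° = 2.16
Leg 2 (284°, 67 nmi): east 67 sin 284° = -65.01, north 67 cos 284° = 16.21
Leg 3 (063°, 10 nmi): east 10 sin 63° = 8.91, north 10 cos 63° = 4.54
Net displacement: -25.18 east, 22.91 north. Direction back to start is (25.18, -22.91): bearing = atan2(25.18, -22.91) mod 360° = 132.30° ≈ 132°.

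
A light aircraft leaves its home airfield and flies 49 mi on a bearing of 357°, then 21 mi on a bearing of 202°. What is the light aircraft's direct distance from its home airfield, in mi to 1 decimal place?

Leg 1 (357°, 49 mi): east 49 sin 357° = -2.56, north 49 cos 357° = 48.93
Leg 2 (202°, 21 mi): east 21 sin 202° = -7.87, north 21 cos 202° = -19.47
Net: -10.43 east, 29.46 north. Distance = √((-10.43)² + (29.46)²) = 31.254 mi.

31.3 mi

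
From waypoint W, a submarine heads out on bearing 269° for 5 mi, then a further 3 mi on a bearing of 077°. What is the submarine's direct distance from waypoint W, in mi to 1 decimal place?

Leg 1 (269°, 5 mi): east 5 sin 269° = -5.00, north 5 cos 269° = -0.09
Leg 2 (077°, 3 mi): east 3 sin 77° = 2.92, north 3 cos 77° = 0.67
Net: -2.08 east, 0.59 north. Distance = √((-2.08)² + (0.59)²) = 2.158 mi.

2.2 mi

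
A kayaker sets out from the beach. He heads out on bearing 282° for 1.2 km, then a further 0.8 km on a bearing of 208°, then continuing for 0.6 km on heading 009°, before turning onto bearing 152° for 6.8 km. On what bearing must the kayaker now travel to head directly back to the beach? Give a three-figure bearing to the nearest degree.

Leg 1 (282°, 1.2 km): east 1.2 sin 282° = -1.17, north 1.2 cos 282° = 0.25
Leg 2 (208°, 0.8 km): east 0.8 sin 208° = -0.38, north 0.8 cos 208° = -0.71
Leg 3 (009°, 0.6 km): east 0.6 sin 9° = 0.09, north 0.6 cos 9° = 0.59
Leg 4 (152°, 6.8 km): east 6.8 sin 152° = 3.19, north 6.8 cos 152° = -6.00
Net displacement: 1.74 east, -5.87 north. Direction back to start is (-1.74, 5.87): bearing = atan2(-1.74, 5.87) mod 360° = 343.51° ≈ 344°.

344°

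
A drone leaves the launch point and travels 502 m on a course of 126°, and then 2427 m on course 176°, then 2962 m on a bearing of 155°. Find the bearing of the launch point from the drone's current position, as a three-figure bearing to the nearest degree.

341°

Leg 1 (126°, 502 m): east 502 sin 126° = 406.13, north 502 cos 126° = -295.07
Leg 2 (176°, 2427 m): east 2427 sin 176° = 169.30, north 2427 cos 176° = -2421.09
Leg 3 (155°, 2962 m): east 2962 sin 155° = 1251.80, north 2962 cos 155° = -2684.48
Net displacement: 1827.22 east, -5400.64 north. Direction back to start is (-1827.22, 5400.64): bearing = atan2(-1827.22, 5400.64) mod 360° = 341.31° ≈ 341°.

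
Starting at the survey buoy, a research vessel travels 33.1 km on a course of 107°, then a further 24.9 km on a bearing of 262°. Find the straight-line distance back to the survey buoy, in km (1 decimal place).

14.9 km

Leg 1 (107°, 33.1 km): east 33.1 sin 107° = 31.65, north 33.1 cos 107° = -9.68
Leg 2 (262°, 24.9 km): east 24.9 sin 262° = -24.66, north 24.9 cos 262° = -3.47
Net: 7.00 east, -13.14 north. Distance = √((7.00)² + (-13.14)²) = 14.889 km.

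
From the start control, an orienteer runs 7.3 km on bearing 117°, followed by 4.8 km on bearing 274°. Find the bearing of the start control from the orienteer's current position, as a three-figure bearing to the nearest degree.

330°

Leg 1 (117°, 7.3 km): east 7.3 sin 117° = 6.50, north 7.3 cos 117° = -3.31
Leg 2 (274°, 4.8 km): east 4.8 sin 274° = -4.79, north 4.8 cos 274° = 0.33
Net displacement: 1.72 east, -2.98 north. Direction back to start is (-1.72, 2.98): bearing = atan2(-1.72, 2.98) mod 360° = 330.06° ≈ 330°.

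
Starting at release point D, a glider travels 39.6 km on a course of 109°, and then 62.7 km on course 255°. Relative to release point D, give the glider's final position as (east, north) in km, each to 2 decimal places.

Leg 1 (109°, 39.6 km): east 39.6 sin 109° = 37.44, north 39.6 cos 109° = -12.89
Leg 2 (255°, 62.7 km): east 62.7 sin 255° = -60.56, north 62.7 cos 255° = -16.23
Summing: -23.12 km east, -29.12 km north → (-23.12, -29.12).

(-23.12, -29.12)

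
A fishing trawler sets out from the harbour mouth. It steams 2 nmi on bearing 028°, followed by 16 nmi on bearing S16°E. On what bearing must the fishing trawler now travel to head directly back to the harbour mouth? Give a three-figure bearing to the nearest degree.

Leg 1 (028°, 2 nmi): east 2 sin 28° = 0.94, north 2 cos 28° = 1.77
Leg 2 (S16°E, 16 nmi): east 16 sin 164° = 4.41, north 16 cos 164° = -15.38
Net displacement: 5.35 east, -13.61 north. Direction back to start is (-5.35, 13.61): bearing = atan2(-5.35, 13.61) mod 360° = 338.55° ≈ 339°.

339°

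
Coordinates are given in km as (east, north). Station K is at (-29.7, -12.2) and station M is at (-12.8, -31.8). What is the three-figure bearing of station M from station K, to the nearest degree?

Δeast = -12.8 − -29.7 = 16.90; Δnorth = -31.8 − -12.2 = -19.60.
Bearing = atan2(Δeast, Δnorth) mod 360° = 139.23° ≈ 139°.

139°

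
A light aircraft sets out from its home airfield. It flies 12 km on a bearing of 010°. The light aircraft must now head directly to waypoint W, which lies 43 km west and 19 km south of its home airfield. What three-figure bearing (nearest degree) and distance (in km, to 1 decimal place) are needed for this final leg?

236°, 54.6 km

Leg 1 (010°, 12 km): east 12 sin 10° = 2.08, north 12 cos 10° = 11.82
Current position: (2.08, 11.82). Target: (-43, -19). Remaining: Δeast = -45.08, Δnorth = -30.82.
Bearing = atan2(-45.08, -30.82) mod 360° = 235.64°; distance = √((-45.08)² + (-30.82)²) = 54.610 km.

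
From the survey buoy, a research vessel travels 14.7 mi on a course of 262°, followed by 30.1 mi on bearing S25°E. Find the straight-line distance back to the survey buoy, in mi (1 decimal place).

29.4 mi

Leg 1 (262°, 14.7 mi): east 14.7 sin 262° = -14.56, north 14.7 cos 262° = -2.05
Leg 2 (S25°E, 30.1 mi): east 30.1 sin 155° = 12.72, north 30.1 cos 155° = -27.28
Net: -1.84 east, -29.33 north. Distance = √((-1.84)² + (-29.33)²) = 29.383 mi.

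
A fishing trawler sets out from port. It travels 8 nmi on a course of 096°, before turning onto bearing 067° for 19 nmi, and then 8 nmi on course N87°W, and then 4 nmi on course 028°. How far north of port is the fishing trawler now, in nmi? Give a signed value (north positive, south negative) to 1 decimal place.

10.5 nmi

Leg 1 (096°, 8 nmi): east 8 sin 96° = 7.96, north 8 cos 96° = -0.84
Leg 2 (067°, 19 nmi): east 19 sin 67° = 17.49, north 19 cos 67° = 7.42
Leg 3 (N87°W, 8 nmi): east 8 sin 273° = -7.99, north 8 cos 273° = 0.42
Leg 4 (028°, 4 nmi): east 4 sin 28° = 1.88, north 4 cos 28° = 3.53
Net north component: 10.54 nmi.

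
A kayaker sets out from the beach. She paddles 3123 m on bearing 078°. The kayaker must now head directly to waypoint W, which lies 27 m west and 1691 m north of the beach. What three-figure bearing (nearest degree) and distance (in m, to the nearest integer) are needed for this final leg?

289°, 3253 m

Leg 1 (078°, 3123 m): east 3123 sin 78° = 3054.75, north 3123 cos 78° = 649.31
Current position: (3054.75, 649.31). Target: (-27, 1691). Remaining: Δeast = -3081.75, Δnorth = 1041.69.
Bearing = atan2(-3081.75, 1041.69) mod 360° = 288.68°; distance = √((-3081.75)² + (1041.69)²) = 3253.050 m.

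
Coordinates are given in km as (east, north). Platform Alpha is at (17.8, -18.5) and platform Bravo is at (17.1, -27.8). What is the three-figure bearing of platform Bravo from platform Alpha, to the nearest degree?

Δeast = 17.1 − 17.8 = -0.70; Δnorth = -27.8 − -18.5 = -9.30.
Bearing = atan2(Δeast, Δnorth) mod 360° = 184.30° ≈ 184°.

184°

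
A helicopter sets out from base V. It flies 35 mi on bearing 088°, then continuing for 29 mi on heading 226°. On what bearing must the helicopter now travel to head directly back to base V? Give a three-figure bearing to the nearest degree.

Leg 1 (088°, 35 mi): east 35 sin 88° = 34.98, north 35 cos 88° = 1.22
Leg 2 (226°, 29 mi): east 29 sin 226° = -20.86, north 29 cos 226° = -20.15
Net displacement: 14.12 east, -18.92 north. Direction back to start is (-14.12, 18.92): bearing = atan2(-14.12, 18.92) mod 360° = 323.28° ≈ 323°.

323°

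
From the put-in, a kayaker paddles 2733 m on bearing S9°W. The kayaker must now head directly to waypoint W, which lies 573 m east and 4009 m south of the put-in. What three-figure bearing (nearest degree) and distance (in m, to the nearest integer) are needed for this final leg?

Leg 1 (S9°W, 2733 m): east 2733 sin 189° = -427.54, north 2733 cos 189° = -2699.35
Current position: (-427.54, -2699.35). Target: (573, -4009). Remaining: Δeast = 1000.54, Δnorth = -1309.65.
Bearing = atan2(1000.54, -1309.65) mod 360° = 142.62°; distance = √((1000.54)² + (-1309.65)²) = 1648.104 m.

143°, 1648 m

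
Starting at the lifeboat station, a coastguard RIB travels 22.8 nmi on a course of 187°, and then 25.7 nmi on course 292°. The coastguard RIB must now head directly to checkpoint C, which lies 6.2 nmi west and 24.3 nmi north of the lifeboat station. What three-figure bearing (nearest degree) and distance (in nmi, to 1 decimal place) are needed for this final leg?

029°, 42.5 nmi

Leg 1 (187°, 22.8 nmi): east 22.8 sin 187° = -2.78, north 22.8 cos 187° = -22.63
Leg 2 (292°, 25.7 nmi): east 25.7 sin 292° = -23.83, north 25.7 cos 292° = 9.63
Current position: (-26.61, -13.00). Target: (-6.2, 24.3). Remaining: Δeast = 20.41, Δnorth = 37.30.
Bearing = atan2(20.41, 37.30) mod 360° = 28.68°; distance = √((20.41)² + (37.30)²) = 42.520 nmi.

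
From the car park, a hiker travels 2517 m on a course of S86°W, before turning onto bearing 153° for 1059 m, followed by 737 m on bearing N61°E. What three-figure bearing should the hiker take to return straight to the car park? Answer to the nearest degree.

061°

Leg 1 (S86°W, 2517 m): east 2517 sin 266° = -2510.87, north 2517 cos 266° = -175.58
Leg 2 (153°, 1059 m): east 1059 sin 153° = 480.78, north 1059 cos 153° = -943.58
Leg 3 (N61°E, 737 m): east 737 sin 61° = 644.59, north 737 cos 61° = 357.30
Net displacement: -1385.50 east, -761.85 north. Direction back to start is (1385.50, 761.85): bearing = atan2(1385.50, 761.85) mod 360° = 61.19° ≈ 061°.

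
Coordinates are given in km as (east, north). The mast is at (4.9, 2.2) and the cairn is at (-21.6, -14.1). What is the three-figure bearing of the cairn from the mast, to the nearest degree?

238°

Δeast = -21.6 − 4.9 = -26.50; Δnorth = -14.1 − 2.2 = -16.30.
Bearing = atan2(Δeast, Δnorth) mod 360° = 238.40° ≈ 238°.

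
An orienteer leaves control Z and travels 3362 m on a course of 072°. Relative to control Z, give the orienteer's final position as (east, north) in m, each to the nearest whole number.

Leg 1 (072°, 3362 m): east 3362 sin 72° = 3197.45, north 3362 cos 72° = 1038.92
Summing: 3197.45 m east, 1038.92 m north → (3197, 1039).

(3197, 1039)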